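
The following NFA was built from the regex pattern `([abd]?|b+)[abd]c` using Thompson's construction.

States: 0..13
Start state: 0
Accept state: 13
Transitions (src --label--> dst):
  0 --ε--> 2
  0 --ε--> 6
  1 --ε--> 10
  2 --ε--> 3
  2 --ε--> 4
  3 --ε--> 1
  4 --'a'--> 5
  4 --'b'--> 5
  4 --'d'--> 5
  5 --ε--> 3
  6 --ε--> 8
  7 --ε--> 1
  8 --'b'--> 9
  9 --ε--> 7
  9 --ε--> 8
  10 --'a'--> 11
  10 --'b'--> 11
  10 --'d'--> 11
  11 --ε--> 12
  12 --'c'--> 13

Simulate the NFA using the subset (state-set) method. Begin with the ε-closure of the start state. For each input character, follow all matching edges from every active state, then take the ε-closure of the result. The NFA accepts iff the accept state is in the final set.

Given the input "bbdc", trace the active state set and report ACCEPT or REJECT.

Answer: ACCEPT

Derivation:
S₀ = ε-closure({0}) = {0,1,2,3,4,6,8,10}
'b' @ 1: {1,3,5,7,8,9,10,11,12}
'b' @ 2: {1,7,8,9,10,11,12}
'd' @ 3: {11,12}
'c' @ 4: {13}  (accept∈set)
end set {13} — state 13 in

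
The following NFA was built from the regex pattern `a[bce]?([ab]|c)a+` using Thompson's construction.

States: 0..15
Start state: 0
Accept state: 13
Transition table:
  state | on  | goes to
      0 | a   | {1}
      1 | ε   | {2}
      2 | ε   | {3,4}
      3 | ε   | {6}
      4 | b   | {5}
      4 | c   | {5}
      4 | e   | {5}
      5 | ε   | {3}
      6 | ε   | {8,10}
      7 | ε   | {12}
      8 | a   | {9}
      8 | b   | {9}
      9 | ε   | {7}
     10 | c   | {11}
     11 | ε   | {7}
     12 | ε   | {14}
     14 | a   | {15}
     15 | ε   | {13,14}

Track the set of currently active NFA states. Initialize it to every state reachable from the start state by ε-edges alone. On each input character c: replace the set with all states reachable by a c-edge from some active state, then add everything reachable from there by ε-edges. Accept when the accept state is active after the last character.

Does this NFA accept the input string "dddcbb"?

Answer: REJECT

Derivation:
start: ε-closure({0}) = {0}
'd' @ 1: {}  — state set empty
rest 'ddcbb' ignored (set empty)
end set {} — state 13 not in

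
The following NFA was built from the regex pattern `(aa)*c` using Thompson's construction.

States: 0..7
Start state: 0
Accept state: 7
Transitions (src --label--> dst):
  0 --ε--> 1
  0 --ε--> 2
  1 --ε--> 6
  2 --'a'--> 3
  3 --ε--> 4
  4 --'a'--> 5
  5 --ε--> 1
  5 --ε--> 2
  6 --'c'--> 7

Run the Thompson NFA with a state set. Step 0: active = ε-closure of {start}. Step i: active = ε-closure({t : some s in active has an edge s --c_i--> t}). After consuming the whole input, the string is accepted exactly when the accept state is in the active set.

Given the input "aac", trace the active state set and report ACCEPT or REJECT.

initial (ε-close {0}): {0,1,2,6}
'a' @ 1: {3,4}
'a' @ 2: {1,2,5,6}
'c' @ 3: {7}  [accepting]
end set {7} — state 7 in

Answer: ACCEPT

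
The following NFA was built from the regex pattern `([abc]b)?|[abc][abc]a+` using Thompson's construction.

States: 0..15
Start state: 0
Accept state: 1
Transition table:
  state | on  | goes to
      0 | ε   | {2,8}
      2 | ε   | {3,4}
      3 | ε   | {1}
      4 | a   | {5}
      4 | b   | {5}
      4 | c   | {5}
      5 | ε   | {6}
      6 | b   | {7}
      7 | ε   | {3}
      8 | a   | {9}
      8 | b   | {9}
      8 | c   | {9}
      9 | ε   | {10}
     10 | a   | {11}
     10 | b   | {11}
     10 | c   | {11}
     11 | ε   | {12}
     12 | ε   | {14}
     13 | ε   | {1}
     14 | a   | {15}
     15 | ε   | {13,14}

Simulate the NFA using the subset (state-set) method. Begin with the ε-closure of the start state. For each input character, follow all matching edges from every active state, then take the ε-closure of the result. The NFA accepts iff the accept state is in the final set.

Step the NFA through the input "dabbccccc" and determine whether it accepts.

start: ε-closure({0}) = {0,1,2,3,4,8}
'd' @ 1: {}  — no active states
rest 'abbccccc' ignored (set empty)
final: {}; accept 1 not in set

Answer: REJECT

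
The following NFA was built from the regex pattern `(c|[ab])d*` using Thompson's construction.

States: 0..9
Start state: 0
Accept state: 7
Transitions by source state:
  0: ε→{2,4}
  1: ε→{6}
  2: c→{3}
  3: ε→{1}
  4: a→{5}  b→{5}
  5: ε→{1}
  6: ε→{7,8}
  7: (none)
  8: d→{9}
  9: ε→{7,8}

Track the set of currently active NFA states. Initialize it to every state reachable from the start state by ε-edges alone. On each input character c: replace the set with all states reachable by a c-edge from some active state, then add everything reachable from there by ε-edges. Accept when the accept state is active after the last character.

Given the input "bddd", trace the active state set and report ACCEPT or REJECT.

S₀ = ε-closure({0}) = {0,2,4}
'b' @ 1: {1,5,6,7,8}  ✓accept
'd' @ 2: {7,8,9}  ✓accept
'd' @ 3: {7,8,9}  ✓accept
'd' @ 4: {7,8,9}  ✓accept
final: {7,8,9}; accept 7 in set

Answer: ACCEPT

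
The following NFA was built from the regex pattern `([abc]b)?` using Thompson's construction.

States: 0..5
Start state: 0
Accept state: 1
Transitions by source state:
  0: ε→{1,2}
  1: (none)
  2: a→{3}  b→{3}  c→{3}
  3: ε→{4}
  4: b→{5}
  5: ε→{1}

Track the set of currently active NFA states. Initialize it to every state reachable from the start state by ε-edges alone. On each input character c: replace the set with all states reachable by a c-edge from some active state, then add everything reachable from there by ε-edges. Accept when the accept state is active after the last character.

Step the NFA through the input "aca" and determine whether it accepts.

initial (ε-close {0}): {0,1,2}
'a' @ 1: {3,4}
'c' @ 2: {}  — no active states
rest 'a' ignored (set empty)
final: {}; accept 1 not in set

Answer: REJECT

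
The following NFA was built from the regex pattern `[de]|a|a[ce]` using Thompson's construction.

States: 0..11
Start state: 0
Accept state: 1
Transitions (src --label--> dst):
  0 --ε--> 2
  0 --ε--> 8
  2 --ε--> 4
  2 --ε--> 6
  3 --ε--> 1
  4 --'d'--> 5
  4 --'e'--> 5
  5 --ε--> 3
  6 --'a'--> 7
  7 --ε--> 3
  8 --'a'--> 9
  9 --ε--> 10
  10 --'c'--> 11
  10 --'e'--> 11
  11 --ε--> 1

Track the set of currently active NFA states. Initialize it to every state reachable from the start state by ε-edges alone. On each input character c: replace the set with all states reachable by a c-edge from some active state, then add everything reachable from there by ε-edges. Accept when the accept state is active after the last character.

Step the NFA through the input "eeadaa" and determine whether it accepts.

initial (ε-close {0}): {0,2,4,6,8}
'e' @ 1: {1,3,5}  [accepting]
'e' @ 2: {}  — no active states
rest 'adaa' ignored (set empty)
after full input: {}  (accept=1 not in)

Answer: REJECT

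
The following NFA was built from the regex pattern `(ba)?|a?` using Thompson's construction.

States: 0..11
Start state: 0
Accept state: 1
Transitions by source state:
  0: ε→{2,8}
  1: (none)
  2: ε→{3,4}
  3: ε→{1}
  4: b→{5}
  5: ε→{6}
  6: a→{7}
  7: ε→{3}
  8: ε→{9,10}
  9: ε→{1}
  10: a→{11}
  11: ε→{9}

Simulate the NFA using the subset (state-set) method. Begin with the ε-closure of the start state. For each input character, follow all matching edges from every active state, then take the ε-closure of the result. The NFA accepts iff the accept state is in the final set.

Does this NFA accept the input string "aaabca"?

Answer: REJECT

Derivation:
S₀ = ε-closure({0}) = {0,1,2,3,4,8,9,10}
'a' @ 1: {1,9,11}  [accepting]
'a' @ 2: {}  — no active states
rest 'abca' ignored (set empty)
final: {}; accept 1 not in set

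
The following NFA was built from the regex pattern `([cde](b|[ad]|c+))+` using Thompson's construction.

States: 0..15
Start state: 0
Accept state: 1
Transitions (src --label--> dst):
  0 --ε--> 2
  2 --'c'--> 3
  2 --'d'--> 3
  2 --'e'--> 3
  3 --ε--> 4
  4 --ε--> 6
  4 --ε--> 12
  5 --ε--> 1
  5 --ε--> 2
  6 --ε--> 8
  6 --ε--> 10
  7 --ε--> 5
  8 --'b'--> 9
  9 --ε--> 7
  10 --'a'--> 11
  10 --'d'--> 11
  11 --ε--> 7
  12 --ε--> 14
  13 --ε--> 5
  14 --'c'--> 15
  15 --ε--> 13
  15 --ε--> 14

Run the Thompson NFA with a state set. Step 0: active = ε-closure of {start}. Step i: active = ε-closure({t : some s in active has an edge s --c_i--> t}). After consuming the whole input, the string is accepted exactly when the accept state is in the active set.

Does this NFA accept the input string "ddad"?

Answer: REJECT

Steps:
start: ε-closure({0}) = {0,2}
'd' @ 1: {3,4,6,8,10,12,14}
'd' @ 2: {1,2,5,7,11}  (accept∈set)
'a' @ 3: {}  — dead — no transitions
rest 'd' ignored (set empty)
after full input: {}  (accept=1 not in)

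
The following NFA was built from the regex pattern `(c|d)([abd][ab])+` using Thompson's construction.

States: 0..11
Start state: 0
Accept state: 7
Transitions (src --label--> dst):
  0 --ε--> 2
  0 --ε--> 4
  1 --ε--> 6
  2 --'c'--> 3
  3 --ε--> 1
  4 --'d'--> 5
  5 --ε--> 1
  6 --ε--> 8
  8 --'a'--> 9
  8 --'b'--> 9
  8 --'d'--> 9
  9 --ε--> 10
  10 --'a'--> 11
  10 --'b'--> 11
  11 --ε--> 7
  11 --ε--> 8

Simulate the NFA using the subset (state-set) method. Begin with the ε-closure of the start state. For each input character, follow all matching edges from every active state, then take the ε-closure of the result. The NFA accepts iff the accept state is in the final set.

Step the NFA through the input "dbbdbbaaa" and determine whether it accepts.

start: ε-closure({0}) = {0,2,4}
'd' @ 1: {1,5,6,8}
'b' @ 2: {9,10}
'b' @ 3: {7,8,11}  ✓accept
'd' @ 4: {9,10}
'b' @ 5: {7,8,11}  ✓accept
'b' @ 6: {9,10}
'a' @ 7: {7,8,11}  ✓accept
'a' @ 8: {9,10}
'a' @ 9: {7,8,11}  ✓accept
end set {7,8,11} — state 7 in

Answer: ACCEPT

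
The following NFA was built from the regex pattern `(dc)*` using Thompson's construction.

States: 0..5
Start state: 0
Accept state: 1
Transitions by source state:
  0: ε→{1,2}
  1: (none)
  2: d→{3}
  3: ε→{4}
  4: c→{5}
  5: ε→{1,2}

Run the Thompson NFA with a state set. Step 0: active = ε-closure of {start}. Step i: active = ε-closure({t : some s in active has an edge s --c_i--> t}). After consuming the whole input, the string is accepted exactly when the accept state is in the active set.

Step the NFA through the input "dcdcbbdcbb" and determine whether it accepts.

S₀ = ε-closure({0}) = {0,1,2}
'd' @ 1: {3,4}
'c' @ 2: {1,2,5}  (accept∈set)
'd' @ 3: {3,4}
'c' @ 4: {1,2,5}  (accept∈set)
'b' @ 5: {}  — no active states
rest 'bdcbb' ignored (set empty)
after full input: {}  (accept=1 not in)

Answer: REJECT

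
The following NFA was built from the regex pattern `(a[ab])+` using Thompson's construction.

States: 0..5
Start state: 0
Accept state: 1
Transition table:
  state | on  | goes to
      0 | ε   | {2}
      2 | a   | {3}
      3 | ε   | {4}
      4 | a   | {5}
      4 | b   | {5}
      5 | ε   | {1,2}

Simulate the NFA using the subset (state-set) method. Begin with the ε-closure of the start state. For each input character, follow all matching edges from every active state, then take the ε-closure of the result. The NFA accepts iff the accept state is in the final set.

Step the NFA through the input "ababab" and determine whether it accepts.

initial (ε-close {0}): {0,2}
'a' @ 1: {3,4}
'b' @ 2: {1,2,5}  (accept∈set)
'a' @ 3: {3,4}
'b' @ 4: {1,2,5}  (accept∈set)
'a' @ 5: {3,4}
'b' @ 6: {1,2,5}  (accept∈set)
end set {1,2,5} — state 1 in

Answer: ACCEPT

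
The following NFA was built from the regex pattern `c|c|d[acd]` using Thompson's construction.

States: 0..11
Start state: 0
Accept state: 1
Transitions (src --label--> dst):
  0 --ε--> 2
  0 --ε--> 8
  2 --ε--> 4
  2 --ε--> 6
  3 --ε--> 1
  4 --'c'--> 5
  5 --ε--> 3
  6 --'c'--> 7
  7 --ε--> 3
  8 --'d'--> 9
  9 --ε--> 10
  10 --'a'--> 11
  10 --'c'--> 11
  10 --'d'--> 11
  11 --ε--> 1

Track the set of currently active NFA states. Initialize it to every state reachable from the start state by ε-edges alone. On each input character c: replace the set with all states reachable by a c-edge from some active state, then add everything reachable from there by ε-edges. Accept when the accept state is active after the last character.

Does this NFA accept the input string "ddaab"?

start: ε-closure({0}) = {0,2,4,6,8}
'd' @ 1: {9,10}
'd' @ 2: {1,11}  [accepting]
'a' @ 3: {}  — dead — no transitions
rest 'ab' ignored (set empty)
final: {}; accept 1 not in set

Answer: REJECT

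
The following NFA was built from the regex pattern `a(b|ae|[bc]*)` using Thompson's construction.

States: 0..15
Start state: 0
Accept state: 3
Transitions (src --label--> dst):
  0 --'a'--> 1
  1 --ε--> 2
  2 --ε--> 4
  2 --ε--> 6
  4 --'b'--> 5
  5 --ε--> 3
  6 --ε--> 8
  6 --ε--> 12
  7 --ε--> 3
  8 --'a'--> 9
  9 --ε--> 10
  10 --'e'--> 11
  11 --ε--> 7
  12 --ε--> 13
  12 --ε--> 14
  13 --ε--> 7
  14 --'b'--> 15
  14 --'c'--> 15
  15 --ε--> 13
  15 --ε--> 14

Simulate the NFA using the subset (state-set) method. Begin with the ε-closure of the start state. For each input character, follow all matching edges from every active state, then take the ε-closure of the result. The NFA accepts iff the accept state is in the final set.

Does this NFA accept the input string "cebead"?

S₀ = ε-closure({0}) = {0}
'c' @ 1: {}  — state set empty
rest 'ebead' ignored (set empty)
end set {} — state 3 not in

Answer: REJECT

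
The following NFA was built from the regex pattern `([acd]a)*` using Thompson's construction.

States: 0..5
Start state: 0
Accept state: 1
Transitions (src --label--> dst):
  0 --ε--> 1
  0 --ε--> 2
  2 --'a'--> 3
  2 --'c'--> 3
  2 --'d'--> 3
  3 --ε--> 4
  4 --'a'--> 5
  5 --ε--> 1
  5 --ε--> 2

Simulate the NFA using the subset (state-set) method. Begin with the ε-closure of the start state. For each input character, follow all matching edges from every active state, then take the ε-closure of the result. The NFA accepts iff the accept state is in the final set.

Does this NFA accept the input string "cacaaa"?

Answer: ACCEPT

Steps:
S₀ = ε-closure({0}) = {0,1,2}
'c' @ 1: {3,4}
'a' @ 2: {1,2,5}  ✓accept
'c' @ 3: {3,4}
'a' @ 4: {1,2,5}  ✓accept
'a' @ 5: {3,4}
'a' @ 6: {1,2,5}  ✓accept
end set {1,2,5} — state 1 in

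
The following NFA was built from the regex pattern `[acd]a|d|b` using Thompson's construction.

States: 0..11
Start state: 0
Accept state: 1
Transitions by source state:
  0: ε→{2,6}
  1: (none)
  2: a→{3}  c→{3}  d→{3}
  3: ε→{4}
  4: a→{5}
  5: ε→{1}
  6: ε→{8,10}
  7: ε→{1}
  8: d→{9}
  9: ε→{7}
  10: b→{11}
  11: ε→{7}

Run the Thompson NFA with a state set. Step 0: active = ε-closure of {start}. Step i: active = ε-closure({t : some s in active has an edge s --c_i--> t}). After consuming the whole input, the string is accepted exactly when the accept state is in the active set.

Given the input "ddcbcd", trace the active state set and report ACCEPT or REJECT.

initial (ε-close {0}): {0,2,6,8,10}
'd' @ 1: {1,3,4,7,9}  ✓accept
'd' @ 2: {}  — dead — no transitions
rest 'cbcd' ignored (set empty)
final: {}; accept 1 not in set

Answer: REJECT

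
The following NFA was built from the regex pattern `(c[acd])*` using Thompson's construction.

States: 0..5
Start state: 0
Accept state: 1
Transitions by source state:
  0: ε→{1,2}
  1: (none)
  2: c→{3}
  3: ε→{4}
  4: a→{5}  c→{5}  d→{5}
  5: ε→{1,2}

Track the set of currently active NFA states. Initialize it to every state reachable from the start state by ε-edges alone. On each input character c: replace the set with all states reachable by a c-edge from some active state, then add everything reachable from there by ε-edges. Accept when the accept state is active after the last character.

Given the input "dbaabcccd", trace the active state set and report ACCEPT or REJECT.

S₀ = ε-closure({0}) = {0,1,2}
'd' @ 1: {}  — state set empty
rest 'baabcccd' ignored (set empty)
final: {}; accept 1 not in set

Answer: REJECT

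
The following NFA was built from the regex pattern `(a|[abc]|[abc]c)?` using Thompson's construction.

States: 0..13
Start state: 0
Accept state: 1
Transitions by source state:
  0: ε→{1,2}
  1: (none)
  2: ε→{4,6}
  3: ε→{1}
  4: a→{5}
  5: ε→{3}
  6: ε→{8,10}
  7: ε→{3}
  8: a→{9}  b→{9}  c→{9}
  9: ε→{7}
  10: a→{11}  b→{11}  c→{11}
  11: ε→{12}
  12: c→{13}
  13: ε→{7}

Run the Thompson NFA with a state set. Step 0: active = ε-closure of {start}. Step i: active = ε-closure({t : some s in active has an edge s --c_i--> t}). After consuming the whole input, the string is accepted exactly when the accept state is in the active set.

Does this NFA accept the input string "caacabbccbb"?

start: ε-closure({0}) = {0,1,2,4,6,8,10}
'c' @ 1: {1,3,7,9,11,12}  (accept∈set)
'a' @ 2: {}  — dead — no transitions
rest 'acabbccbb' ignored (set empty)
after full input: {}  (accept=1 not in)

Answer: REJECT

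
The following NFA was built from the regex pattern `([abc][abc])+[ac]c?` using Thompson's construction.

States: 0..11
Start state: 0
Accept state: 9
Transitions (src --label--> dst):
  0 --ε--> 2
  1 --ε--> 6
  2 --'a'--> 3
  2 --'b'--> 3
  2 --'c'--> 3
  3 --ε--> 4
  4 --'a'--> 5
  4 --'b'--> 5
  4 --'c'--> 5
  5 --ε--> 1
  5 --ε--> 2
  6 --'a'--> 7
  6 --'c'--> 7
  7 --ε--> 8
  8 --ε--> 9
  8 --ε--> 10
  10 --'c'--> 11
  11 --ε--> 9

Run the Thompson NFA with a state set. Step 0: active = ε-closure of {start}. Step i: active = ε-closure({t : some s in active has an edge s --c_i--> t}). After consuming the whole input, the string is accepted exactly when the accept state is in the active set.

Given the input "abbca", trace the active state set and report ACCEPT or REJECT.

Answer: ACCEPT

Derivation:
initial (ε-close {0}): {0,2}
'a' @ 1: {3,4}
'b' @ 2: {1,2,5,6}
'b' @ 3: {3,4}
'c' @ 4: {1,2,5,6}
'a' @ 5: {3,4,7,8,9,10}  (accept∈set)
end set {3,4,7,8,9,10} — state 9 in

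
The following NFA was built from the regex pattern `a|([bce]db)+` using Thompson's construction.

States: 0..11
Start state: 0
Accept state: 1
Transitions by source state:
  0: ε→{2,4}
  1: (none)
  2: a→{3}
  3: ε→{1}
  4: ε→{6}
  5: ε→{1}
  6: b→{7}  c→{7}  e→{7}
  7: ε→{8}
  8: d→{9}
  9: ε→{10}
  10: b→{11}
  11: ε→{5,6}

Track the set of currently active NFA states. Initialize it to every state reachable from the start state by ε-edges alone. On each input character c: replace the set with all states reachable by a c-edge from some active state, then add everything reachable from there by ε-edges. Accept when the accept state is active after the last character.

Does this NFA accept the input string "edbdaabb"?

Answer: REJECT

Steps:
initial (ε-close {0}): {0,2,4,6}
'e' @ 1: {7,8}
'd' @ 2: {9,10}
'b' @ 3: {1,5,6,11}  (accept∈set)
'd' @ 4: {}  — no active states
rest 'aabb' ignored (set empty)
after full input: {}  (accept=1 not in)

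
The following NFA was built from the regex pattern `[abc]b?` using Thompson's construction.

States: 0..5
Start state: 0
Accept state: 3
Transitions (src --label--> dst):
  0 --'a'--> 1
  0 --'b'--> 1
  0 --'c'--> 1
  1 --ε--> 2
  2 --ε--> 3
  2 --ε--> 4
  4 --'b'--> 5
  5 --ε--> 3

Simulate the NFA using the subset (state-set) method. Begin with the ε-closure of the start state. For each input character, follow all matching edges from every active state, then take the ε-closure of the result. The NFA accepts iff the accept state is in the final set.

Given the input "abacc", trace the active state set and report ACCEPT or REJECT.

start: ε-closure({0}) = {0}
'a' @ 1: {1,2,3,4}  (accept∈set)
'b' @ 2: {3,5}  (accept∈set)
'a' @ 3: {}  — state set empty
rest 'cc' ignored (set empty)
final: {}; accept 3 not in set

Answer: REJECT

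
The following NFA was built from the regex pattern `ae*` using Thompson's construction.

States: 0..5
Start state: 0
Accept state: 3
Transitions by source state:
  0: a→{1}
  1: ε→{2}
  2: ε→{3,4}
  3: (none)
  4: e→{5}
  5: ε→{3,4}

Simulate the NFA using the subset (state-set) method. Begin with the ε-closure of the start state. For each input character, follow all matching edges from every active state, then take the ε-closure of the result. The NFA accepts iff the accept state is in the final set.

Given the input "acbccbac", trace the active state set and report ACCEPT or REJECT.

Answer: REJECT

Derivation:
S₀ = ε-closure({0}) = {0}
'a' @ 1: {1,2,3,4}  [accepting]
'c' @ 2: {}  — no active states
rest 'bccbac' ignored (set empty)
after full input: {}  (accept=3 not in)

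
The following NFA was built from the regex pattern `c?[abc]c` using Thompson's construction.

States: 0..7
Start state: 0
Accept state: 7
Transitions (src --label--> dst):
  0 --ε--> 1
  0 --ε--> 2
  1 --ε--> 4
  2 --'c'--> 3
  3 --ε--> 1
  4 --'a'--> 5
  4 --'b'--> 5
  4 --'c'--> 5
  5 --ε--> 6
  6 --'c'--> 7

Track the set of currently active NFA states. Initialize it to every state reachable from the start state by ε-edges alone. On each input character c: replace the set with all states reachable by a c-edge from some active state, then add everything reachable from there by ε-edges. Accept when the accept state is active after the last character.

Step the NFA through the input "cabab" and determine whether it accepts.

Answer: REJECT

Steps:
initial (ε-close {0}): {0,1,2,4}
'c' @ 1: {1,3,4,5,6}
'a' @ 2: {5,6}
'b' @ 3: {}  — no active states
rest 'ab' ignored (set empty)
final: {}; accept 7 not in set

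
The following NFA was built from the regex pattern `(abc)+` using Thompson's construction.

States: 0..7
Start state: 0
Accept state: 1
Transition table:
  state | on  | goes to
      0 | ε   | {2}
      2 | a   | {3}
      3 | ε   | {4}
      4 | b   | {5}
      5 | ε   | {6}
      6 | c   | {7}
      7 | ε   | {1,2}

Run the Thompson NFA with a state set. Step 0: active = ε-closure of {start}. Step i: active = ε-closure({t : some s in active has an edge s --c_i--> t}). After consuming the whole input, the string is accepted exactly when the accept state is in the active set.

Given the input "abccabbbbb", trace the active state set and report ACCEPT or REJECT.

start: ε-closure({0}) = {0,2}
'a' @ 1: {3,4}
'b' @ 2: {5,6}
'c' @ 3: {1,2,7}  [accepting]
'c' @ 4: {}  — state set empty
rest 'abbbbb' ignored (set empty)
end set {} — state 1 not in

Answer: REJECT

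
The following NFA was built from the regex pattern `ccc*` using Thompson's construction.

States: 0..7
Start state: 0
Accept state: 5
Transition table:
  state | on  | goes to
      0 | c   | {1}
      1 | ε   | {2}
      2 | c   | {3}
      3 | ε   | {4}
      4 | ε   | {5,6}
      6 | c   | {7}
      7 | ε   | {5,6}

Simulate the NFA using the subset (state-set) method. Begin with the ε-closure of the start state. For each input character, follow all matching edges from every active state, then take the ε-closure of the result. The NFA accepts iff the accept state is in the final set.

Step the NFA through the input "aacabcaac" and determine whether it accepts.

S₀ = ε-closure({0}) = {0}
'a' @ 1: {}  — dead — no transitions
rest 'acabcaac' ignored (set empty)
final: {}; accept 5 not in set

Answer: REJECT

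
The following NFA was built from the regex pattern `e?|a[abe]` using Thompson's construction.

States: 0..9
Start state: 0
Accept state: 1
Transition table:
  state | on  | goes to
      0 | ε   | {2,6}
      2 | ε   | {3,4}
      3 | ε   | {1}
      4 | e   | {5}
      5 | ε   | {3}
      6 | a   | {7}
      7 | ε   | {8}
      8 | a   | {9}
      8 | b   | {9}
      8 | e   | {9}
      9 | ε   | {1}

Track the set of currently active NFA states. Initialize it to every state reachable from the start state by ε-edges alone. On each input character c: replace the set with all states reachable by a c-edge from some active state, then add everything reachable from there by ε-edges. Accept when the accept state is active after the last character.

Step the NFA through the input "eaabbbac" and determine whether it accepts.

start: ε-closure({0}) = {0,1,2,3,4,6}
'e' @ 1: {1,3,5}  [accepting]
'a' @ 2: {}  — state set empty
rest 'abbbac' ignored (set empty)
final: {}; accept 1 not in set

Answer: REJECT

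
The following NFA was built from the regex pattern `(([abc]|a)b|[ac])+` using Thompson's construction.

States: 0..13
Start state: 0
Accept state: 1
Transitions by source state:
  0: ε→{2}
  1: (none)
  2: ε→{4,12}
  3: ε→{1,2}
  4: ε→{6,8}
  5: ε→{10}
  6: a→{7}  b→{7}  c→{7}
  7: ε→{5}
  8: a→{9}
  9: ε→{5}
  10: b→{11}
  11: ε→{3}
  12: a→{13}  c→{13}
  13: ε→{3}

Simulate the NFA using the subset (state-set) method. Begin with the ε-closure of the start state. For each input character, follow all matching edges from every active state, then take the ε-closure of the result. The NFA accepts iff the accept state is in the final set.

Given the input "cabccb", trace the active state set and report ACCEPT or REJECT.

initial (ε-close {0}): {0,2,4,6,8,12}
'c' @ 1: {1,2,3,4,5,6,7,8,10,12,13}  ✓accept
'a' @ 2: {1,2,3,4,5,6,7,8,9,10,12,13}  ✓accept
'b' @ 3: {1,2,3,4,5,6,7,8,10,11,12}  ✓accept
'c' @ 4: {1,2,3,4,5,6,7,8,10,12,13}  ✓accept
'c' @ 5: {1,2,3,4,5,6,7,8,10,12,13}  ✓accept
'b' @ 6: {1,2,3,4,5,6,7,8,10,11,12}  ✓accept
end set {1,2,3,4,5,6,7,8,10,11,12} — state 1 in

Answer: ACCEPT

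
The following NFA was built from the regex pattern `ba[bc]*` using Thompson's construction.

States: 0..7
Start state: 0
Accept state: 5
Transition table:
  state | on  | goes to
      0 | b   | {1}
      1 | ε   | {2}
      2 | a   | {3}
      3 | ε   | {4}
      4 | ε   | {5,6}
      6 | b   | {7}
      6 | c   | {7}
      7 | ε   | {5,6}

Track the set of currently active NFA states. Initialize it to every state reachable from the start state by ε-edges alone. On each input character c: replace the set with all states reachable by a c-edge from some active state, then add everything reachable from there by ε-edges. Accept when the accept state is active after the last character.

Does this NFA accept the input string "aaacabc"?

S₀ = ε-closure({0}) = {0}
'a' @ 1: {}  — dead — no transitions
rest 'aacabc' ignored (set empty)
after full input: {}  (accept=5 not in)

Answer: REJECT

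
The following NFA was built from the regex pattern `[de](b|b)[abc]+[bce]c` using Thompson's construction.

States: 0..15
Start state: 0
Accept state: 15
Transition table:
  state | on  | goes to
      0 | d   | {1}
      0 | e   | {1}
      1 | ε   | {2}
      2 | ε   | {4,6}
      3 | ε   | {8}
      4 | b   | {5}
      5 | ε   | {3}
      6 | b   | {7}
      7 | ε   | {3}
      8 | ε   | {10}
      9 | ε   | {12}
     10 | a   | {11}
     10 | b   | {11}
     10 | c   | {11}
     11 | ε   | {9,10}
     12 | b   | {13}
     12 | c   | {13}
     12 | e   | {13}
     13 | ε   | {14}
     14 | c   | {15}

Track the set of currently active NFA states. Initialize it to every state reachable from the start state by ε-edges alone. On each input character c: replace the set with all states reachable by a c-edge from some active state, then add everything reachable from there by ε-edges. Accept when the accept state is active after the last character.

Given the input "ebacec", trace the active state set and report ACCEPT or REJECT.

Answer: ACCEPT

Derivation:
S₀ = ε-closure({0}) = {0}
'e' @ 1: {1,2,4,6}
'b' @ 2: {3,5,7,8,10}
'a' @ 3: {9,10,11,12}
'c' @ 4: {9,10,11,12,13,14}
'e' @ 5: {13,14}
'c' @ 6: {15}  ✓accept
end set {15} — state 15 in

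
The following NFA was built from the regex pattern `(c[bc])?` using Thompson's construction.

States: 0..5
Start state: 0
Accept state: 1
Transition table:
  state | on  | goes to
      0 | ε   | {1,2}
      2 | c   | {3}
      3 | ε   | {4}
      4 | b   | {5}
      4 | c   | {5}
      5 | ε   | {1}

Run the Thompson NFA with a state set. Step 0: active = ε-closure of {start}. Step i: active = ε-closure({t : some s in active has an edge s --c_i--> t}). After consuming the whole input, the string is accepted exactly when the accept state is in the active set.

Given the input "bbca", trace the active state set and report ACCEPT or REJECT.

start: ε-closure({0}) = {0,1,2}
'b' @ 1: {}  — dead — no transitions
rest 'bca' ignored (set empty)
after full input: {}  (accept=1 not in)

Answer: REJECT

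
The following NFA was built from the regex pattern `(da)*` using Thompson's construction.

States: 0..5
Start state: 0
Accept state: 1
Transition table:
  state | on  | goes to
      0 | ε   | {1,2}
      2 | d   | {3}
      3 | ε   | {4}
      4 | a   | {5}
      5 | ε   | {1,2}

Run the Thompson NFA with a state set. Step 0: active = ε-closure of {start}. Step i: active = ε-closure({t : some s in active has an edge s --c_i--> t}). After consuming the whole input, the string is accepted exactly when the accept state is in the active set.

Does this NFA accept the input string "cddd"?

start: ε-closure({0}) = {0,1,2}
'c' @ 1: {}  — state set empty
rest 'ddd' ignored (set empty)
end set {} — state 1 not in

Answer: REJECT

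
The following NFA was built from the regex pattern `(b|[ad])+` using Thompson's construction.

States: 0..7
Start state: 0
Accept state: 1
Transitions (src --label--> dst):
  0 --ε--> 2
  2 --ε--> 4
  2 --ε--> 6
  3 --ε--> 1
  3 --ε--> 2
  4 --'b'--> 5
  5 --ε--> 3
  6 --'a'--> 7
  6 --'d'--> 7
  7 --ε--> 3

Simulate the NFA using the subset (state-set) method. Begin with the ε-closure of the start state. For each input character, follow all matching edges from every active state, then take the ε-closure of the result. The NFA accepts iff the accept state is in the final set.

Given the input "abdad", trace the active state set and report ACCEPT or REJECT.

S₀ = ε-closure({0}) = {0,2,4,6}
'a' @ 1: {1,2,3,4,6,7}  [accepting]
'b' @ 2: {1,2,3,4,5,6}  [accepting]
'd' @ 3: {1,2,3,4,6,7}  [accepting]
'a' @ 4: {1,2,3,4,6,7}  [accepting]
'd' @ 5: {1,2,3,4,6,7}  [accepting]
end set {1,2,3,4,6,7} — state 1 in

Answer: ACCEPT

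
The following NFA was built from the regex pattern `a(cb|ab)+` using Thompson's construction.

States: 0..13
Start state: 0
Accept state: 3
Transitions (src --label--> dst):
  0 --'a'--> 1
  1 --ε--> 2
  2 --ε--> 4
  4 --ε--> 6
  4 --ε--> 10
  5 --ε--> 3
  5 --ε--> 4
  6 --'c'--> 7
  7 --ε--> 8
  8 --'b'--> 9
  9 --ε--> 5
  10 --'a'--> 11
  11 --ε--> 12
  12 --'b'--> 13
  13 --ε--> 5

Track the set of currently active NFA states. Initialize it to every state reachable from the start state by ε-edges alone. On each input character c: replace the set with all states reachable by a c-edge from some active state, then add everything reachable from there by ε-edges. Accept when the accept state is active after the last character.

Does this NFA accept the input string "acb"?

Answer: ACCEPT

Derivation:
S₀ = ε-closure({0}) = {0}
'a' @ 1: {1,2,4,6,10}
'c' @ 2: {7,8}
'b' @ 3: {3,4,5,6,9,10}  [accepting]
after full input: {3,4,5,6,9,10}  (accept=3 in)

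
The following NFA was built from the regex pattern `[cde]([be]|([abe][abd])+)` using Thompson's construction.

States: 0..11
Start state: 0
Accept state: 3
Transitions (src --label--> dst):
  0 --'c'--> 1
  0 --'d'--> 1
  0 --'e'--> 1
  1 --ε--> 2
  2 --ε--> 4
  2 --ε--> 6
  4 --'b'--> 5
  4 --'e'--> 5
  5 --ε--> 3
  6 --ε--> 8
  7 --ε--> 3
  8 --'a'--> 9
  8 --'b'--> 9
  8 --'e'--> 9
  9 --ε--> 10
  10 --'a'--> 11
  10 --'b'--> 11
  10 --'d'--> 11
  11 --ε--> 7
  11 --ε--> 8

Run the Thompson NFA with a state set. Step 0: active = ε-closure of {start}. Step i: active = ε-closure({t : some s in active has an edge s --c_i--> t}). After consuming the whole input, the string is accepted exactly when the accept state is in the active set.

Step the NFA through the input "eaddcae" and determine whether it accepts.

start: ε-closure({0}) = {0}
'e' @ 1: {1,2,4,6,8}
'a' @ 2: {9,10}
'd' @ 3: {3,7,8,11}  [accepting]
'd' @ 4: {}  — no active states
rest 'cae' ignored (set empty)
final: {}; accept 3 not in set

Answer: REJECT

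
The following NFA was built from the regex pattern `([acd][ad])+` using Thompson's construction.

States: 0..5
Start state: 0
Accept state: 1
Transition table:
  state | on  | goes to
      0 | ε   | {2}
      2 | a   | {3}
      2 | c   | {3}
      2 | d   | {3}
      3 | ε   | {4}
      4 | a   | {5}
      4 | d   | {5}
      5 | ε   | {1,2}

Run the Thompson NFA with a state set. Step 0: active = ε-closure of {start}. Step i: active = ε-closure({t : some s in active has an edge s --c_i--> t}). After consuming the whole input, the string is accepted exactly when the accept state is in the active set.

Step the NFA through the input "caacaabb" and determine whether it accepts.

Answer: REJECT

Steps:
start: ε-closure({0}) = {0,2}
'c' @ 1: {3,4}
'a' @ 2: {1,2,5}  [accepting]
'a' @ 3: {3,4}
'c' @ 4: {}  — dead — no transitions
rest 'aabb' ignored (set empty)
final: {}; accept 1 not in set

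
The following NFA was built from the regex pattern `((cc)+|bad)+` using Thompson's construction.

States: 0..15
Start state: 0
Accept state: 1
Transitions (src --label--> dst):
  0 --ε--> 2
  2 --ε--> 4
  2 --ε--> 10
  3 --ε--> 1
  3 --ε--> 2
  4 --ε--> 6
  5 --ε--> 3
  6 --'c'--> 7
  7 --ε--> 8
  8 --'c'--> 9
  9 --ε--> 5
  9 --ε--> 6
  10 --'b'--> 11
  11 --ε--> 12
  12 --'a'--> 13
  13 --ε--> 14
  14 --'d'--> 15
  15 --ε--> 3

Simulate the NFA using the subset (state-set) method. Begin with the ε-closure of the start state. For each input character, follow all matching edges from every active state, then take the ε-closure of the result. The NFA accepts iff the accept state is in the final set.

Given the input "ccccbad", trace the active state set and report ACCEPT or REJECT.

Answer: ACCEPT

Trace:
S₀ = ε-closure({0}) = {0,2,4,6,10}
'c' @ 1: {7,8}
'c' @ 2: {1,2,3,4,5,6,9,10}  ✓accept
'c' @ 3: {7,8}
'c' @ 4: {1,2,3,4,5,6,9,10}  ✓accept
'b' @ 5: {11,12}
'a' @ 6: {13,14}
'd' @ 7: {1,2,3,4,6,10,15}  ✓accept
end set {1,2,3,4,6,10,15} — state 1 in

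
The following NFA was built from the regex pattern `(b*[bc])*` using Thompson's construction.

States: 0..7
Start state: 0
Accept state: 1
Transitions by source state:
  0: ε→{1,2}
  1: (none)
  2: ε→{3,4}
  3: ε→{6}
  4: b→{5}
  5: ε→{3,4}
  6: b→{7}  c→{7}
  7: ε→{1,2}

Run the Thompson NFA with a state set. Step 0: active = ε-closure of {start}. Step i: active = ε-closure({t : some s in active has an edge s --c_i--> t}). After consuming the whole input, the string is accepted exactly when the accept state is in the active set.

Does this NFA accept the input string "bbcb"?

initial (ε-close {0}): {0,1,2,3,4,6}
'b' @ 1: {1,2,3,4,5,6,7}  ✓accept
'b' @ 2: {1,2,3,4,5,6,7}  ✓accept
'c' @ 3: {1,2,3,4,6,7}  ✓accept
'b' @ 4: {1,2,3,4,5,6,7}  ✓accept
final: {1,2,3,4,5,6,7}; accept 1 in set

Answer: ACCEPT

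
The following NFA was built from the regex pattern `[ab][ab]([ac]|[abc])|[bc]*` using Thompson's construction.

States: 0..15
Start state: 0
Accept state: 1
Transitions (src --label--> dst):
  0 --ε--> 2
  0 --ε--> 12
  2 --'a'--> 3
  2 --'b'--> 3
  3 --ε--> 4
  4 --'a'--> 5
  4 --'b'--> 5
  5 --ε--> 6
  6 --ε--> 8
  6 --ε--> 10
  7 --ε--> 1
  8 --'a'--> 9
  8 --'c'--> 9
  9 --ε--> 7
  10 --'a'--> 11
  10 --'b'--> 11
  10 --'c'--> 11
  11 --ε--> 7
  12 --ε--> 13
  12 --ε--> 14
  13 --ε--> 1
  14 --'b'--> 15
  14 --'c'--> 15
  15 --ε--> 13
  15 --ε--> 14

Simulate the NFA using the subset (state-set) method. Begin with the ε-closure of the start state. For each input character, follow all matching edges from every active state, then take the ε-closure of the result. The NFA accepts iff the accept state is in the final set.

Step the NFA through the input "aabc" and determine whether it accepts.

Answer: REJECT

Steps:
initial (ε-close {0}): {0,1,2,12,13,14}
'a' @ 1: {3,4}
'a' @ 2: {5,6,8,10}
'b' @ 3: {1,7,11}  (accept∈set)
'c' @ 4: {}  — state set empty
after full input: {}  (accept=1 not in)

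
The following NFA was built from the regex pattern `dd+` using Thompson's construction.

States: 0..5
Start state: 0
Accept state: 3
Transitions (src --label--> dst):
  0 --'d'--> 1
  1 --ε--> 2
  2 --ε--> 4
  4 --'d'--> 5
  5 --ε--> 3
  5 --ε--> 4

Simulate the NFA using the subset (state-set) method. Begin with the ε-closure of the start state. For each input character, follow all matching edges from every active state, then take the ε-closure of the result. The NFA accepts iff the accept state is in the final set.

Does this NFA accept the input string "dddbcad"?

S₀ = ε-closure({0}) = {0}
'd' @ 1: {1,2,4}
'd' @ 2: {3,4,5}  (accept∈set)
'd' @ 3: {3,4,5}  (accept∈set)
'b' @ 4: {}  — no active states
rest 'cad' ignored (set empty)
end set {} — state 3 not in

Answer: REJECT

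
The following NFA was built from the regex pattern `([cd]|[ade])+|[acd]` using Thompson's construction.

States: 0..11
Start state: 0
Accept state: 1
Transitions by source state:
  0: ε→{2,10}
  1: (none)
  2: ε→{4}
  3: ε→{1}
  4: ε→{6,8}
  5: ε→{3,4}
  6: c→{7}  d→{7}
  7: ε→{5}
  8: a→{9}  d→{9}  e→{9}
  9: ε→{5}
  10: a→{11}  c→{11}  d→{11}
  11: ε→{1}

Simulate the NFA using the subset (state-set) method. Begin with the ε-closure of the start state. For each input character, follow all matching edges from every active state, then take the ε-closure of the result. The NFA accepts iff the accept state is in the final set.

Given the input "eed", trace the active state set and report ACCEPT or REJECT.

S₀ = ε-closure({0}) = {0,2,4,6,8,10}
'e' @ 1: {1,3,4,5,6,8,9}  (accept∈set)
'e' @ 2: {1,3,4,5,6,8,9}  (accept∈set)
'd' @ 3: {1,3,4,5,6,7,8,9}  (accept∈set)
final: {1,3,4,5,6,7,8,9}; accept 1 in set

Answer: ACCEPT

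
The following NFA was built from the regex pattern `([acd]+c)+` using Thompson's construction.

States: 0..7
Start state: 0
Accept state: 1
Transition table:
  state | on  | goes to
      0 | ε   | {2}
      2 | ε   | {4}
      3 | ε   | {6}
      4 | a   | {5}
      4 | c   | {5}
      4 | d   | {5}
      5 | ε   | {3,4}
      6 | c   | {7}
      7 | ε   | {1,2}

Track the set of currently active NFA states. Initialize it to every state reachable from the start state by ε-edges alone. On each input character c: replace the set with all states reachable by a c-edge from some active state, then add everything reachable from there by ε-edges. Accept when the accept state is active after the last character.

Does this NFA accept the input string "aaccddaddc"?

initial (ε-close {0}): {0,2,4}
'a' @ 1: {3,4,5,6}
'a' @ 2: {3,4,5,6}
'c' @ 3: {1,2,3,4,5,6,7}  [accepting]
'c' @ 4: {1,2,3,4,5,6,7}  [accepting]
'd' @ 5: {3,4,5,6}
'd' @ 6: {3,4,5,6}
'a' @ 7: {3,4,5,6}
'd' @ 8: {3,4,5,6}
'd' @ 9: {3,4,5,6}
'c' @ 10: {1,2,3,4,5,6,7}  [accepting]
after full input: {1,2,3,4,5,6,7}  (accept=1 in)

Answer: ACCEPT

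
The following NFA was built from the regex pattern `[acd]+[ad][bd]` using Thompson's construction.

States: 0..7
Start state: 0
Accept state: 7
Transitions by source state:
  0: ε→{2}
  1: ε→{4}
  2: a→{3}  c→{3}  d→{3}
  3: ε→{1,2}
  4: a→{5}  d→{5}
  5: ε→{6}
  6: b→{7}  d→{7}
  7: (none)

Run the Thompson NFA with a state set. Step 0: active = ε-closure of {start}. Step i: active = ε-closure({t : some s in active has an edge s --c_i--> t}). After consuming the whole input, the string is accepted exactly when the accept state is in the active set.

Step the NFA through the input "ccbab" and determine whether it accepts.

start: ε-closure({0}) = {0,2}
'c' @ 1: {1,2,3,4}
'c' @ 2: {1,2,3,4}
'b' @ 3: {}  — state set empty
rest 'ab' ignored (set empty)
end set {} — state 7 not in

Answer: REJECT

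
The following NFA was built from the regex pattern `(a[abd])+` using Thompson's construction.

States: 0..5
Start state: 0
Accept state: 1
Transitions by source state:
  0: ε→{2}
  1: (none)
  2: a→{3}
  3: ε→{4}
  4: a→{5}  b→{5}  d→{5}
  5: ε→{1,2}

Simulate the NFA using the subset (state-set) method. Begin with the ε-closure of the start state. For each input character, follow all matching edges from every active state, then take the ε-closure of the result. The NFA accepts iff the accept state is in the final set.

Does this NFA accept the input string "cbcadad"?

Answer: REJECT

Derivation:
initial (ε-close {0}): {0,2}
'c' @ 1: {}  — dead — no transitions
rest 'bcadad' ignored (set empty)
end set {} — state 1 not in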